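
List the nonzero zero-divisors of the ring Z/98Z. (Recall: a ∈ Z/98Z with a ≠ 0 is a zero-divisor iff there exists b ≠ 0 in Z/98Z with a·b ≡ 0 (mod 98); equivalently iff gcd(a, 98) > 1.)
An element a ∈ Z/98Z (with a ≠ 0) is a zero-divisor iff gcd(a, 98) > 1 (because a is a unit precisely when gcd(a, n) = 1, and in Z/nZ every nonzero, non-unit element is a zero-divisor). Scan a = 1, ..., 97 and keep those with gcd(a, 98) > 1:
  gcd(2, 98) = 2, gcd(4, 98) = 2, gcd(6, 98) = 2, gcd(7, 98) = 7, gcd(8, 98) = 2, gcd(10, 98) = 2, gcd(12, 98) = 2, gcd(14, 98) = 14, gcd(16, 98) = 2, gcd(18, 98) = 2, gcd(20, 98) = 2, gcd(21, 98) = 7, gcd(22, 98) = 2, gcd(24, 98) = 2, gcd(26, 98) = 2, gcd(28, 98) = 14, gcd(30, 98) = 2, gcd(32, 98) = 2, gcd(34, 98) = 2, gcd(35, 98) = 7, gcd(36, 98) = 2, gcd(38, 98) = 2, gcd(40, 98) = 2, gcd(42, 98) = 14, gcd(44, 98) = 2, gcd(46, 98) = 2, gcd(48, 98) = 2, gcd(49, 98) = 49, gcd(50, 98) = 2, gcd(52, 98) = 2, gcd(54, 98) = 2, gcd(56, 98) = 14, gcd(58, 98) = 2, gcd(60, 98) = 2, gcd(62, 98) = 2, gcd(63, 98) = 7, gcd(64, 98) = 2, gcd(66, 98) = 2, gcd(68, 98) = 2, gcd(70, 98) = 14, gcd(72, 98) = 2, gcd(74, 98) = 2, gcd(76, 98) = 2, gcd(77, 98) = 7, gcd(78, 98) = 2, gcd(80, 98) = 2, gcd(82, 98) = 2, gcd(84, 98) = 14, gcd(86, 98) = 2, gcd(88, 98) = 2, gcd(90, 98) = 2, gcd(91, 98) = 7, gcd(92, 98) = 2, gcd(94, 98) = 2, gcd(96, 98) = 2.
All other a ∈ {1, ..., 97} have gcd(a, 98) = 1 and are units. So the nonzero zero-divisors are exactly the 55 values of a appearing in this scan.

Final answer: nonzero zero-divisors of Z/98Z = {2, 4, 6, 7, 8, 10, 12, 14, 16, 18, 20, 21, 22, 24, 26, 28, 30, 32, 34, 35, 36, 38, 40, 42, 44, 46, 48, 49, 50, 52, 54, 56, 58, 60, 62, 63, 64, 66, 68, 70, 72, 74, 76, 77, 78, 80, 82, 84, 86, 88, 90, 91, 92, 94, 96}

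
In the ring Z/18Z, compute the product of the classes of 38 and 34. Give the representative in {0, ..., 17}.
Reduce the factors first: 38 ≡ 2, 34 ≡ 16 (mod 18), so 38 · 34 ≡ 2 · 16 (mod 18). 2 · 16 = 32. Dividing by 18: 32 = 1·18 + 14. So (38 · 34) mod 18 = 14.

Final answer: 14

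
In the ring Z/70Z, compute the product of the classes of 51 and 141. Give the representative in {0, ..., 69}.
51

Reduce the factors first: 141 ≡ 1 (mod 70), so 51 · 141 ≡ 51 · 1 (mod 70). 51 · 1 = 51. Dividing by 70: 51 = 0·70 + 51. So (51 · 141) mod 70 = 51.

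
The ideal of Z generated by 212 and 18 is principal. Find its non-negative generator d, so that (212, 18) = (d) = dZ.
(212, 18) = (2); d = 2

In the PID Z, (a, b) is generated by gcd(a, b). Compute gcd(212, 18) with the extended Euclidean algorithm, tracking rows (r, s, t) with s·212 + t·18 = r:
  row A: (212, 1, 0)   [1·212 + 0·18 = 212]
  row B: (18, 0, 1)   [0·212 + 1·18 = 18]
  212 = 11·18 + 14   → row C = row A − 11·row B = (14, 1, −11)   [check: 1·212 − 11·18 = 14]
  18 = 1·14 + 4   → row D = row B − 1·row C = (4, −1, 12)   [check: −1·212 + 12·18 = 4]
  14 = 3·4 + 2   → row E = row C − 3·row D = (2, 4, −47)   [check: 4·212 − 47·18 = 2]
  4 = 2·2 + 0   → remainder 0, stop. gcd = 2 (last nonzero row E).
So gcd(212, 18) = 2, with Bézout identity 4·212 − 47·18 = 2. Containment (⊇): the Bézout identity exhibits 2 as an element of (212, 18), giving (2) ⊆ (212, 18). Containment (⊆): since 2 | 212 and 2 | 18 (212 = 2·106, 18 = 2·9), every Z-linear combination of 212 and 18 is divisible by 2, so (212, 18) ⊆ (2). Therefore (212, 18) = (2), d = 2.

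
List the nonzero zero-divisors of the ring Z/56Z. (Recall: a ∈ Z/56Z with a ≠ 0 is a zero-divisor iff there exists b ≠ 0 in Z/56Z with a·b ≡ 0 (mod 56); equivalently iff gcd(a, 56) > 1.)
nonzero zero-divisors of Z/56Z = {2, 4, 6, 7, 8, 10, 12, 14, 16, 18, 20, 21, 22, 24, 26, 28, 30, 32, 34, 35, 36, 38, 40, 42, 44, 46, 48, 49, 50, 52, 54}

An element a ∈ Z/56Z (with a ≠ 0) is a zero-divisor iff gcd(a, 56) > 1 (because a is a unit precisely when gcd(a, n) = 1, and in Z/nZ every nonzero, non-unit element is a zero-divisor). Scan a = 1, ..., 55 and keep those with gcd(a, 56) > 1:
  gcd(2, 56) = 2, gcd(4, 56) = 4, gcd(6, 56) = 2, gcd(7, 56) = 7, gcd(8, 56) = 8, gcd(10, 56) = 2, gcd(12, 56) = 4, gcd(14, 56) = 14, gcd(16, 56) = 8, gcd(18, 56) = 2, gcd(20, 56) = 4, gcd(21, 56) = 7, gcd(22, 56) = 2, gcd(24, 56) = 8, gcd(26, 56) = 2, gcd(28, 56) = 28, gcd(30, 56) = 2, gcd(32, 56) = 8, gcd(34, 56) = 2, gcd(35, 56) = 7, gcd(36, 56) = 4, gcd(38, 56) = 2, gcd(40, 56) = 8, gcd(42, 56) = 14, gcd(44, 56) = 4, gcd(46, 56) = 2, gcd(48, 56) = 8, gcd(49, 56) = 7, gcd(50, 56) = 2, gcd(52, 56) = 4, gcd(54, 56) = 2.
All other a ∈ {1, ..., 55} have gcd(a, 56) = 1 and are units. So the nonzero zero-divisors are exactly the 31 values of a appearing in this scan.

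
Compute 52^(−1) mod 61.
Apply the extended Euclidean algorithm to (61, 52), tracking rows (r, s, t) with s·61 + t·52 = r. Each division r_prev = q·r_cur + r_new produces the new row as (previous row) − q·(current row):
  row A: (61, 1, 0)   [1·61 + 0·52 = 61]
  row B: (52, 0, 1)   [0·61 + 1·52 = 52]
  61 = 1·52 + 9   → row C = row A − 1·row B = (9, 1, −1)   [check: 1·61 − 1·52 = 9]
  52 = 5·9 + 7   → row D = row B − 5·row C = (7, −5, 6)   [check: −5·61 + 6·52 = 7]
  9 = 1·7 + 2   → row E = row C − 1·row D = (2, 6, −7)   [check: 6·61 − 7·52 = 2]
  7 = 3·2 + 1   → row F = row D − 3·row E = (1, −23, 27)   [check: −23·61 + 27·52 = 1]
  2 = 2·1 + 0   → remainder 0, stop. gcd = 1 (last nonzero row F).
The gcd is 1, so 52 is invertible mod 61. The last nonzero row gives −23·61 + 27·52 = 1, so t = 27. So 52^(−1) ≡ 27 (mod 61). Verify: 52 · 27 = 1404 ≡ 1 (mod 61). ✓

Final answer: 52^(−1) ≡ 27 (mod 61)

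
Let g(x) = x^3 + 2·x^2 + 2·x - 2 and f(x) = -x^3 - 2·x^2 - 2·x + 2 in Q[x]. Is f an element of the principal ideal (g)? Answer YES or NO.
YES

In Q[x] the ideal (g) consists of all multiples of g, so f ∈ (g) iff g | f, i.e. iff the remainder of f on division by g is 0. Divide f by g (g is monic, so eliminate the leading term of the running remainder at each step):
  leading term -x^3: subtract (-1)·g(x) = -x^3 - 2·x^2 - 2·x + 2, leaving 0
The remainder is 0, so f(x) = g(x) · h(x) with h(x) = -1. Hence g | f, i.e. f ∈ (g).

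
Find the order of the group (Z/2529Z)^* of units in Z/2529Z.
|(Z/2529Z)^*| = 1680

(Z/2529Z)^* consists of the classes a with gcd(a, 2529) = 1, so its order is φ(2529). φ is multiplicative, with φ(p^e) = p^e − p^(e−1). Factorise 2529 = 3^2 · 281. Then
  φ(2529) = (3^2 − 3^1) · (281 − 1) = 6 · 280 = 1680.
Thus |(Z/2529Z)^*| = 1680.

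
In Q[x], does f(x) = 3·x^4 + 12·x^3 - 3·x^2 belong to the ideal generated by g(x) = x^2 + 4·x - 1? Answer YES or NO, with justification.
YES

In Q[x] the ideal (g) consists of all multiples of g, so f ∈ (g) iff g | f, i.e. iff the remainder of f on division by g is 0. Divide f by g (g is monic, so eliminate the leading term of the running remainder at each step):
  leading term 3·x^4: subtract (3·x^2)·g(x) = 3·x^4 + 12·x^3 - 3·x^2, leaving 0
The remainder is 0, so f(x) = g(x) · h(x) with h(x) = 3·x^2. Hence g | f, i.e. f ∈ (g).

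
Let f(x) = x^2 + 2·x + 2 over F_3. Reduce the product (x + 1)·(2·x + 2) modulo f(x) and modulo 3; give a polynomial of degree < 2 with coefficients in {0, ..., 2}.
a · b ≡ 1 (mod f(x))

Multiply as integer polynomials: a · b = 2·x^2 + 4·x + 2. Reducing coefficients mod 3: a · b ≡ 2·x^2 + x + 2. Now divide by f(x) = x^2 + 2·x + 2 in F_3[x], eliminating the leading term at each step:
  leading term 2·x^2: subtract (2)·f(x) = 2·x^2 + x + 1, leaving 1 (coefficients mod 3)
The degree is now < 2, so this is the remainder. Hence a · b ≡ 1 in F_3[x]/(f).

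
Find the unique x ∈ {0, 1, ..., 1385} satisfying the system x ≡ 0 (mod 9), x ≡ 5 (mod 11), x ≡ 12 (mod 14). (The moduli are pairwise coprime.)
x ≡ 1314 (mod 1386); the representative in [0, 1386) is 1314

The moduli 9, 11, 14 are pairwise coprime, so by the CRT there is a unique solution mod 9·11·14 = 1386.
Solve by successive substitution. Start with x ≡ 0 (mod 9).
  Combine with x ≡ 5 (mod 11): write x = 9·t and require 9·t ≡ 5 (mod 11). Since 9^(−1) ≡ 5 (mod 11), t ≡ 5·5 ≡ 3 (mod 11). So x ≡ 9·3 = 27 (mod 99).
  Combine with x ≡ 12 (mod 14): write x = 27 + 99·t and require 27 + 99·t ≡ 12 (mod 14), i.e. 99·t ≡ 12 − 27 ≡ 13 (mod 14). Since 99^(−1) ≡ 1 (mod 14) (99 ≡ 1 (mod 14)), t ≡ 1·13 ≡ 13 (mod 14). So x ≡ 27 + 99·13 = 1314 (mod 1386).
Unique solution in [0, 1386): x = 1314.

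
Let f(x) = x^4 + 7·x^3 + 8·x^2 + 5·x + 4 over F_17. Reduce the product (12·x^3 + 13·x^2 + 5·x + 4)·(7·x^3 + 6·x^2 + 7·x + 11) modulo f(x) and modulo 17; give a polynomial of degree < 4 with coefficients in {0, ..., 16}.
a · b ≡ 7·x^3 + 11·x^2 + 10·x + 6 (mod f(x))

Multiply as integer polynomials: a · b = 84·x^6 + 163·x^5 + 197·x^4 + 281·x^3 + 202·x^2 + 83·x + 44. Reducing coefficients mod 17: a · b ≡ 16·x^6 + 10·x^5 + 10·x^4 + 9·x^3 + 15·x^2 + 15·x + 10. Now divide by f(x) = x^4 + 7·x^3 + 8·x^2 + 5·x + 4 in F_17[x], eliminating the leading term at each step:
  leading term 16·x^6: subtract (16·x^2)·f(x) = 16·x^6 + 10·x^5 + 9·x^4 + 12·x^3 + 13·x^2, leaving x^4 + 14·x^3 + 2·x^2 + 15·x + 10 (coefficients mod 17)
  leading term x^4: subtract (1)·f(x) = x^4 + 7·x^3 + 8·x^2 + 5·x + 4, leaving 7·x^3 + 11·x^2 + 10·x + 6 (coefficients mod 17)
The degree is now < 4, so this is the remainder. Hence a · b ≡ 7·x^3 + 11·x^2 + 10·x + 6 in F_17[x]/(f).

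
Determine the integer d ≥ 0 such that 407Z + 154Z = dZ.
In the PID Z, (a, b) is generated by gcd(a, b). Compute gcd(407, 154) with the extended Euclidean algorithm, tracking rows (r, s, t) with s·407 + t·154 = r:
  row A: (407, 1, 0)   [1·407 + 0·154 = 407]
  row B: (154, 0, 1)   [0·407 + 1·154 = 154]
  407 = 2·154 + 99   → row C = row A − 2·row B = (99, 1, −2)   [check: 1·407 − 2·154 = 99]
  154 = 1·99 + 55   → row D = row B − 1·row C = (55, −1, 3)   [check: −1·407 + 3·154 = 55]
  99 = 1·55 + 44   → row E = row C − 1·row D = (44, 2, −5)   [check: 2·407 − 5·154 = 44]
  55 = 1·44 + 11   → row F = row D − 1·row E = (11, −3, 8)   [check: −3·407 + 8·154 = 11]
  44 = 4·11 + 0   → remainder 0, stop. gcd = 11 (last nonzero row F).
So gcd(407, 154) = 11, with Bézout identity −3·407 + 8·154 = 11. Containment (⊇): the Bézout identity exhibits 11 as an element of (407, 154), giving (11) ⊆ (407, 154). Containment (⊆): since 11 | 407 and 11 | 154 (407 = 11·37, 154 = 11·14), every Z-linear combination of 407 and 154 is divisible by 11, so (407, 154) ⊆ (11). Therefore (407, 154) = (11), d = 11.

Final answer: (407, 154) = (11); d = 11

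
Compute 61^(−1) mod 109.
61^(−1) ≡ 84 (mod 109)

Apply the extended Euclidean algorithm to (109, 61), tracking rows (r, s, t) with s·109 + t·61 = r. Each division r_prev = q·r_cur + r_new produces the new row as (previous row) − q·(current row):
  row A: (109, 1, 0)   [1·109 + 0·61 = 109]
  row B: (61, 0, 1)   [0·109 + 1·61 = 61]
  109 = 1·61 + 48   → row C = row A − 1·row B = (48, 1, −1)   [check: 1·109 − 1·61 = 48]
  61 = 1·48 + 13   → row D = row B − 1·row C = (13, −1, 2)   [check: −1·109 + 2·61 = 13]
  48 = 3·13 + 9   → row E = row C − 3·row D = (9, 4, −7)   [check: 4·109 − 7·61 = 9]
  13 = 1·9 + 4   → row F = row D − 1·row E = (4, −5, 9)   [check: −5·109 + 9·61 = 4]
  9 = 2·4 + 1   → row G = row E − 2·row F = (1, 14, −25)   [check: 14·109 − 25·61 = 1]
  4 = 4·1 + 0   → remainder 0, stop. gcd = 1 (last nonzero row G).
The gcd is 1, so 61 is invertible mod 109. The last nonzero row gives 14·109 − 25·61 = 1, so t = −25. So 61^(−1) ≡ −25 ≡ 84 (mod 109). Verify: 61 · 84 = 5124 ≡ 1 (mod 109). ✓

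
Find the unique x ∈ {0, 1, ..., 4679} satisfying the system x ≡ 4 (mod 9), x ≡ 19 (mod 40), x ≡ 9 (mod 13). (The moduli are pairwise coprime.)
x ≡ 139 (mod 4680); the representative in [0, 4680) is 139

The moduli 9, 40, 13 are pairwise coprime, so by the CRT there is a unique solution mod 9·40·13 = 4680.
Solve by successive substitution. Start with x ≡ 4 (mod 9).
  Combine with x ≡ 19 (mod 40): write x = 4 + 9·t and require 4 + 9·t ≡ 19 (mod 40), i.e. 9·t ≡ 19 − 4 ≡ 15 (mod 40). Since 9^(−1) ≡ 9 (mod 40), t ≡ 9·15 ≡ 15 (mod 40). So x ≡ 4 + 9·15 = 139 (mod 360).
  Combine with x ≡ 9 (mod 13): write x = 139 + 360·t and require 139 + 360·t ≡ 9 (mod 13), i.e. 360·t ≡ 9 − 139 ≡ 0 (mod 13). Since 360^(−1) ≡ 3 (mod 13) (360 ≡ 9 (mod 13)), t ≡ 3·0 ≡ 0 (mod 13). So x ≡ 139 + 360·0 = 139 (mod 4680).
Unique solution in [0, 4680): x = 139.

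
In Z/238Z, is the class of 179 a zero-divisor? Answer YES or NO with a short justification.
gcd(179, 238) = 1, so 179 is a unit in Z/238Z (it has a multiplicative inverse). A unit cannot be a zero-divisor: if 179·b ≡ 0 then multiplying both sides by 179^(−1) gives b ≡ 0. So 179 is not a zero-divisor.

Final answer: NO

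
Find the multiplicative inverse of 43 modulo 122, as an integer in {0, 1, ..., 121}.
43^(−1) ≡ 105 (mod 122)

Apply the extended Euclidean algorithm to (122, 43), tracking rows (r, s, t) with s·122 + t·43 = r. Each division r_prev = q·r_cur + r_new produces the new row as (previous row) − q·(current row):
  row A: (122, 1, 0)   [1·122 + 0·43 = 122]
  row B: (43, 0, 1)   [0·122 + 1·43 = 43]
  122 = 2·43 + 36   → row C = row A − 2·row B = (36, 1, −2)   [check: 1·122 − 2·43 = 36]
  43 = 1·36 + 7   → row D = row B − 1·row C = (7, −1, 3)   [check: −1·122 + 3·43 = 7]
  36 = 5·7 + 1   → row E = row C − 5·row D = (1, 6, −17)   [check: 6·122 − 17·43 = 1]
  7 = 7·1 + 0   → remainder 0, stop. gcd = 1 (last nonzero row E).
The gcd is 1, so 43 is invertible mod 122. The last nonzero row gives 6·122 − 17·43 = 1, so t = −17. So 43^(−1) ≡ −17 ≡ 105 (mod 122). Verify: 43 · 105 = 4515 ≡ 1 (mod 122). ✓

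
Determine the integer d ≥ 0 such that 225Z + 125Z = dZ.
(225, 125) = (25); d = 25

In the PID Z, (a, b) is generated by gcd(a, b). Compute gcd(225, 125) with the extended Euclidean algorithm, tracking rows (r, s, t) with s·225 + t·125 = r:
  row A: (225, 1, 0)   [1·225 + 0·125 = 225]
  row B: (125, 0, 1)   [0·225 + 1·125 = 125]
  225 = 1·125 + 100   → row C = row A − 1·row B = (100, 1, −1)   [check: 1·225 − 1·125 = 100]
  125 = 1·100 + 25   → row D = row B − 1·row C = (25, −1, 2)   [check: −1·225 + 2·125 = 25]
  100 = 4·25 + 0   → remainder 0, stop. gcd = 25 (last nonzero row D).
So gcd(225, 125) = 25, with Bézout identity −1·225 + 2·125 = 25. Containment (⊇): the Bézout identity exhibits 25 as an element of (225, 125), giving (25) ⊆ (225, 125). Containment (⊆): since 25 | 225 and 25 | 125 (225 = 25·9, 125 = 25·5), every Z-linear combination of 225 and 125 is divisible by 25, so (225, 125) ⊆ (25). Therefore (225, 125) = (25), d = 25.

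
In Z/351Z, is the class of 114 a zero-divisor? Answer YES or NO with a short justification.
YES

gcd(114, 351) = 3 > 1, so 114 is not a unit in Z/351Z. In Z/nZ every nonzero non-unit is a zero-divisor: explicitly, take b = 351/gcd = 117 ≠ 0 (mod 351); then 114·117 = 13338 = 38·351, i.e. 114·117 ≡ 0 (mod 351). So 114 is a zero-divisor.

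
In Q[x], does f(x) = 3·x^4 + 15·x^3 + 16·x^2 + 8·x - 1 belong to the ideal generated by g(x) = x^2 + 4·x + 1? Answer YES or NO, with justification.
In Q[x] the ideal (g) consists of all multiples of g, so f ∈ (g) iff g | f, i.e. iff the remainder of f on division by g is 0. Divide f by g (g is monic, so eliminate the leading term of the running remainder at each step):
  leading term 3·x^4: subtract (3·x^2)·g(x) = 3·x^4 + 12·x^3 + 3·x^2, leaving 3·x^3 + 13·x^2 + 8·x - 1
  leading term 3·x^3: subtract (3·x)·g(x) = 3·x^3 + 12·x^2 + 3·x, leaving x^2 + 5·x - 1
  leading term x^2: subtract (1)·g(x) = x^2 + 4·x + 1, leaving x - 2
The remainder r(x) = x - 2 ≠ 0 (and deg r < deg g), so g ∤ f, i.e. f ∉ (g).

Final answer: NO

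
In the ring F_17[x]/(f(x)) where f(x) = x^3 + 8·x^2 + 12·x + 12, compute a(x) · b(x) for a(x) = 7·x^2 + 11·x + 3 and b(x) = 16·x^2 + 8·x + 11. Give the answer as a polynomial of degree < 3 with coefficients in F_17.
Multiply as integer polynomials: a · b = 112·x^4 + 232·x^3 + 213·x^2 + 145·x + 33. Reducing coefficients mod 17: a · b ≡ 10·x^4 + 11·x^3 + 9·x^2 + 9·x + 16. Now divide by f(x) = x^3 + 8·x^2 + 12·x + 12 in F_17[x], eliminating the leading term at each step:
  leading term 10·x^4: subtract (10·x)·f(x) = 10·x^4 + 12·x^3 + x^2 + x, leaving 16·x^3 + 8·x^2 + 8·x + 16 (coefficients mod 17)
  leading term 16·x^3: subtract (16)·f(x) = 16·x^3 + 9·x^2 + 5·x + 5, leaving 16·x^2 + 3·x + 11 (coefficients mod 17)
The degree is now < 3, so this is the remainder. Hence a · b ≡ 16·x^2 + 3·x + 11 in F_17[x]/(f).

Final answer: a · b ≡ 16·x^2 + 3·x + 11 (mod f(x))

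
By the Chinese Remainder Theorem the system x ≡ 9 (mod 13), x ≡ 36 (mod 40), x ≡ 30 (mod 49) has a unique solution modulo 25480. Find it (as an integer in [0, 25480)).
x ≡ 12476 (mod 25480); the representative in [0, 25480) is 12476

The moduli 13, 40, 49 are pairwise coprime, so by the CRT there is a unique solution mod 13·40·49 = 25480.
Solve by successive substitution. Start with x ≡ 9 (mod 13).
  Combine with x ≡ 36 (mod 40): write x = 9 + 13·t and require 9 + 13·t ≡ 36 (mod 40), i.e. 13·t ≡ 36 − 9 ≡ 27 (mod 40). Since 13^(−1) ≡ 37 (mod 40), t ≡ 37·27 ≡ 39 (mod 40). So x ≡ 9 + 13·39 = 516 (mod 520).
  Combine with x ≡ 30 (mod 49): write x = 516 + 520·t and require 516 + 520·t ≡ 30 (mod 49), i.e. 520·t ≡ 30 − 516 ≡ 4 (mod 49). Since 520^(−1) ≡ 18 (mod 49) (520 ≡ 30 (mod 49)), t ≡ 18·4 ≡ 23 (mod 49). So x ≡ 516 + 520·23 = 12476 (mod 25480).
Unique solution in [0, 25480): x = 12476.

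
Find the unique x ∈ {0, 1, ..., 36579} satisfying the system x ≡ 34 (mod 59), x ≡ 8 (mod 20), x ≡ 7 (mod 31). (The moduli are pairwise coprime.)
The moduli 59, 20, 31 are pairwise coprime, so by the CRT there is a unique solution mod 59·20·31 = 36580.
Solve by successive substitution. Start with x ≡ 34 (mod 59).
  Combine with x ≡ 8 (mod 20): write x = 34 + 59·t and require 34 + 59·t ≡ 8 (mod 20), i.e. 59·t ≡ 8 − 34 ≡ 14 (mod 20). Since 59^(−1) ≡ 19 (mod 20) (59 ≡ 19 (mod 20)), t ≡ 19·14 ≡ 6 (mod 20). So x ≡ 34 + 59·6 = 388 (mod 1180).
  Combine with x ≡ 7 (mod 31): write x = 388 + 1180·t and require 388 + 1180·t ≡ 7 (mod 31), i.e. 1180·t ≡ 7 − 388 ≡ 22 (mod 31). Since 1180^(−1) ≡ 16 (mod 31) (1180 ≡ 2 (mod 31)), t ≡ 16·22 ≡ 11 (mod 31). So x ≡ 388 + 1180·11 = 13368 (mod 36580).
Unique solution in [0, 36580): x = 13368.

Final answer: x ≡ 13368 (mod 36580); the representative in [0, 36580) is 13368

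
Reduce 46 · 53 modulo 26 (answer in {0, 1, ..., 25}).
20

Reduce the factors first: 46 ≡ 20, 53 ≡ 1 (mod 26), so 46 · 53 ≡ 20 · 1 (mod 26). 20 · 1 = 20. Dividing by 26: 20 = 0·26 + 20. So (46 · 53) mod 26 = 20.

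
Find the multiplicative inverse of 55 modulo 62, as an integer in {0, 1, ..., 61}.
55^(−1) ≡ 53 (mod 62)

Apply the extended Euclidean algorithm to (62, 55), tracking rows (r, s, t) with s·62 + t·55 = r. Each division r_prev = q·r_cur + r_new produces the new row as (previous row) − q·(current row):
  row A: (62, 1, 0)   [1·62 + 0·55 = 62]
  row B: (55, 0, 1)   [0·62 + 1·55 = 55]
  62 = 1·55 + 7   → row C = row A − 1·row B = (7, 1, −1)   [check: 1·62 − 1·55 = 7]
  55 = 7·7 + 6   → row D = row B − 7·row C = (6, −7, 8)   [check: −7·62 + 8·55 = 6]
  7 = 1·6 + 1   → row E = row C − 1·row D = (1, 8, −9)   [check: 8·62 − 9·55 = 1]
  6 = 6·1 + 0   → remainder 0, stop. gcd = 1 (last nonzero row E).
The gcd is 1, so 55 is invertible mod 62. The last nonzero row gives 8·62 − 9·55 = 1, so t = −9. So 55^(−1) ≡ −9 ≡ 53 (mod 62). Verify: 55 · 53 = 2915 ≡ 1 (mod 62). ✓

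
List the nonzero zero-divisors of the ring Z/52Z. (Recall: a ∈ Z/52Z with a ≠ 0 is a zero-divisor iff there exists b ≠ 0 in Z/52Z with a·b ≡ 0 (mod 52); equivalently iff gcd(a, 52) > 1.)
nonzero zero-divisors of Z/52Z = {2, 4, 6, 8, 10, 12, 13, 14, 16, 18, 20, 22, 24, 26, 28, 30, 32, 34, 36, 38, 39, 40, 42, 44, 46, 48, 50}

An element a ∈ Z/52Z (with a ≠ 0) is a zero-divisor iff gcd(a, 52) > 1 (because a is a unit precisely when gcd(a, n) = 1, and in Z/nZ every nonzero, non-unit element is a zero-divisor). Scan a = 1, ..., 51 and keep those with gcd(a, 52) > 1:
  gcd(2, 52) = 2, gcd(4, 52) = 4, gcd(6, 52) = 2, gcd(8, 52) = 4, gcd(10, 52) = 2, gcd(12, 52) = 4, gcd(13, 52) = 13, gcd(14, 52) = 2, gcd(16, 52) = 4, gcd(18, 52) = 2, gcd(20, 52) = 4, gcd(22, 52) = 2, gcd(24, 52) = 4, gcd(26, 52) = 26, gcd(28, 52) = 4, gcd(30, 52) = 2, gcd(32, 52) = 4, gcd(34, 52) = 2, gcd(36, 52) = 4, gcd(38, 52) = 2, gcd(39, 52) = 13, gcd(40, 52) = 4, gcd(42, 52) = 2, gcd(44, 52) = 4, gcd(46, 52) = 2, gcd(48, 52) = 4, gcd(50, 52) = 2.
All other a ∈ {1, ..., 51} have gcd(a, 52) = 1 and are units. So the nonzero zero-divisors are exactly the 27 values of a appearing in this scan.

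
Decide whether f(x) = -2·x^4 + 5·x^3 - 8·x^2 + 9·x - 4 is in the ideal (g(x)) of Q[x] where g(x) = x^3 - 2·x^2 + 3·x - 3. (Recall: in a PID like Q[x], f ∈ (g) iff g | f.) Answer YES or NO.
NO

In Q[x] the ideal (g) consists of all multiples of g, so f ∈ (g) iff g | f, i.e. iff the remainder of f on division by g is 0. Divide f by g (g is monic, so eliminate the leading term of the running remainder at each step):
  leading term -2·x^4: subtract (-2·x)·g(x) = -2·x^4 + 4·x^3 - 6·x^2 + 6·x, leaving x^3 - 2·x^2 + 3·x - 4
  leading term x^3: subtract (1)·g(x) = x^3 - 2·x^2 + 3·x - 3, leaving -1
The remainder r(x) = -1 ≠ 0 (and deg r < deg g), so g ∤ f, i.e. f ∉ (g).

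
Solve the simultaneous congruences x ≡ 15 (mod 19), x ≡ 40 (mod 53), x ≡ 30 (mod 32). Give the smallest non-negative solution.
x ≡ 1630 (mod 32224); the representative in [0, 32224) is 1630

The moduli 19, 53, 32 are pairwise coprime, so by the CRT there is a unique solution mod 19·53·32 = 32224.
Solve by successive substitution. Start with x ≡ 15 (mod 19).
  Combine with x ≡ 40 (mod 53): write x = 15 + 19·t and require 15 + 19·t ≡ 40 (mod 53), i.e. 19·t ≡ 40 − 15 ≡ 25 (mod 53). Since 19^(−1) ≡ 14 (mod 53), t ≡ 14·25 ≡ 32 (mod 53). So x ≡ 15 + 19·32 = 623 (mod 1007).
  Combine with x ≡ 30 (mod 32): write x = 623 + 1007·t and require 623 + 1007·t ≡ 30 (mod 32), i.e. 1007·t ≡ 30 − 623 ≡ 15 (mod 32). Since 1007^(−1) ≡ 15 (mod 32) (1007 ≡ 15 (mod 32)), t ≡ 15·15 ≡ 1 (mod 32). So x ≡ 623 + 1007·1 = 1630 (mod 32224).
Unique solution in [0, 32224): x = 1630.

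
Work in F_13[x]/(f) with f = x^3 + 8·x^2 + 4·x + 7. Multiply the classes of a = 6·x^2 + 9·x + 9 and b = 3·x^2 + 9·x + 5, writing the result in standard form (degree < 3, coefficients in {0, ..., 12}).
a · b ≡ 11·x^2 + 5·x + 5 (mod f(x))

Multiply as integer polynomials: a · b = 18·x^4 + 81·x^3 + 138·x^2 + 126·x + 45. Reducing coefficients mod 13: a · b ≡ 5·x^4 + 3·x^3 + 8·x^2 + 9·x + 6. Now divide by f(x) = x^3 + 8·x^2 + 4·x + 7 in F_13[x], eliminating the leading term at each step:
  leading term 5·x^4: subtract (5·x)·f(x) = 5·x^4 + x^3 + 7·x^2 + 9·x, leaving 2·x^3 + x^2 + 6 (coefficients mod 13)
  leading term 2·x^3: subtract (2)·f(x) = 2·x^3 + 3·x^2 + 8·x + 1, leaving 11·x^2 + 5·x + 5 (coefficients mod 13)
The degree is now < 3, so this is the remainder. Hence a · b ≡ 11·x^2 + 5·x + 5 in F_13[x]/(f).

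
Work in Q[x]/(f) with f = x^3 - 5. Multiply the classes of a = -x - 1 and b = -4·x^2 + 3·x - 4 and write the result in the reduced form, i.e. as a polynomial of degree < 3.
First multiply in Q[x] without reducing: a · b = 4·x^3 + x^2 + x + 4. Now divide by f(x) = x^3 - 5, eliminating the leading term at each step:
  leading term 4·x^3: subtract (4)·f(x) = 4·x^3 - 20, leaving x^2 + x + 24
The degree is now < 3, so this is the remainder. Hence a · b ≡ x^2 + x + 24 in Q[x]/(f).

Final answer: a · b ≡ x^2 + x + 24 (mod f(x))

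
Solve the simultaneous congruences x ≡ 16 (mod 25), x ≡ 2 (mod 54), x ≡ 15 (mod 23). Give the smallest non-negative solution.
x ≡ 866 (mod 31050); the representative in [0, 31050) is 866

The moduli 25, 54, 23 are pairwise coprime, so by the CRT there is a unique solution mod 25·54·23 = 31050.
Solve by successive substitution. Start with x ≡ 16 (mod 25).
  Combine with x ≡ 2 (mod 54): write x = 16 + 25·t and require 16 + 25·t ≡ 2 (mod 54), i.e. 25·t ≡ 2 − 16 ≡ 40 (mod 54). Since 25^(−1) ≡ 13 (mod 54), t ≡ 13·40 ≡ 34 (mod 54). So x ≡ 16 + 25·34 = 866 (mod 1350).
  Combine with x ≡ 15 (mod 23): write x = 866 + 1350·t and require 866 + 1350·t ≡ 15 (mod 23), i.e. 1350·t ≡ 15 − 866 ≡ 0 (mod 23). Since 1350^(−1) ≡ 13 (mod 23) (1350 ≡ 16 (mod 23)), t ≡ 13·0 ≡ 0 (mod 23). So x ≡ 866 + 1350·0 = 866 (mod 31050).
Unique solution in [0, 31050): x = 866.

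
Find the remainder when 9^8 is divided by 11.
Use repeated squaring. Binary(8) = 1000. Walk through the bits of the exponent 8 left-to-right: at each bit after the leading one, square the running value, then multiply by 9 if the bit is 1 (always reducing mod 11):
  bit 1 = 1 (leading): start with 9.
  bit 2 = 0: square 9^2 = 81 ≡ 4 (mod 11).
  bit 3 = 0: square 4^2 = 16 ≡ 5 (mod 11).
  bit 4 = 0: square 5^2 = 25 ≡ 3 (mod 11).
Final value: 9^8 ≡ 3 (mod 11).

Final answer: 3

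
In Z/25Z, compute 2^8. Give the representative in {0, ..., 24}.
6

Use repeated squaring. Binary(8) = 1000. Walk through the bits of the exponent 8 left-to-right: at each bit after the leading one, square the running value, then multiply by 2 if the bit is 1 (always reducing mod 25):
  bit 1 = 1 (leading): start with 2.
  bit 2 = 0: square 2^2 = 4 (mod 25).
  bit 3 = 0: square 4^2 = 16 (mod 25).
  bit 4 = 0: square 16^2 = 256 ≡ 6 (mod 25).
Final value: 2^8 ≡ 6 (mod 25).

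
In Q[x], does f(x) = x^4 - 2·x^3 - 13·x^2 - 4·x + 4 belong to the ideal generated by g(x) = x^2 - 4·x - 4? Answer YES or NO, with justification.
In Q[x] the ideal (g) consists of all multiples of g, so f ∈ (g) iff g | f, i.e. iff the remainder of f on division by g is 0. Divide f by g (g is monic, so eliminate the leading term of the running remainder at each step):
  leading term x^4: subtract (x^2)·g(x) = x^4 - 4·x^3 - 4·x^2, leaving 2·x^3 - 9·x^2 - 4·x + 4
  leading term 2·x^3: subtract (2·x)·g(x) = 2·x^3 - 8·x^2 - 8·x, leaving -x^2 + 4·x + 4
  leading term -x^2: subtract (-1)·g(x) = -x^2 + 4·x + 4, leaving 0
The remainder is 0, so f(x) = g(x) · h(x) with h(x) = x^2 + 2·x - 1. Hence g | f, i.e. f ∈ (g).

Final answer: YES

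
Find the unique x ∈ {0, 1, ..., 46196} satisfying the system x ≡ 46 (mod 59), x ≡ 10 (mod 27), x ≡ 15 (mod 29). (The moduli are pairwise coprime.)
x ≡ 32437 (mod 46197); the representative in [0, 46197) is 32437

The moduli 59, 27, 29 are pairwise coprime, so by the CRT there is a unique solution mod 59·27·29 = 46197.
Solve by successive substitution. Start with x ≡ 46 (mod 59).
  Combine with x ≡ 10 (mod 27): write x = 46 + 59·t and require 46 + 59·t ≡ 10 (mod 27), i.e. 59·t ≡ 10 − 46 ≡ 18 (mod 27). Since 59^(−1) ≡ 11 (mod 27) (59 ≡ 5 (mod 27)), t ≡ 11·18 ≡ 9 (mod 27). So x ≡ 46 + 59·9 = 577 (mod 1593).
  Combine with x ≡ 15 (mod 29): write x = 577 + 1593·t and require 577 + 1593·t ≡ 15 (mod 29), i.e. 1593·t ≡ 15 − 577 ≡ 18 (mod 29). Since 1593^(−1) ≡ 14 (mod 29) (1593 ≡ 27 (mod 29)), t ≡ 14·18 ≡ 20 (mod 29). So x ≡ 577 + 1593·20 = 32437 (mod 46197).
Unique solution in [0, 46197): x = 32437.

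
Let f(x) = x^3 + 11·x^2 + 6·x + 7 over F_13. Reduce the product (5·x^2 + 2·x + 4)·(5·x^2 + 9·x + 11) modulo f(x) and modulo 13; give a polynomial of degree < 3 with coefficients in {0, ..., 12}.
Multiply as integer polynomials: a · b = 25·x^4 + 55·x^3 + 93·x^2 + 58·x + 44. Reducing coefficients mod 13: a · b ≡ 12·x^4 + 3·x^3 + 2·x^2 + 6·x + 5. Now divide by f(x) = x^3 + 11·x^2 + 6·x + 7 in F_13[x], eliminating the leading term at each step:
  leading term 12·x^4: subtract (12·x)·f(x) = 12·x^4 + 2·x^3 + 7·x^2 + 6·x, leaving x^3 + 8·x^2 + 5 (coefficients mod 13)
  leading term x^3: subtract (1)·f(x) = x^3 + 11·x^2 + 6·x + 7, leaving 10·x^2 + 7·x + 11 (coefficients mod 13)
The degree is now < 3, so this is the remainder. Hence a · b ≡ 10·x^2 + 7·x + 11 in F_13[x]/(f).

Final answer: a · b ≡ 10·x^2 + 7·x + 11 (mod f(x))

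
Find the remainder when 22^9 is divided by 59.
4

Use repeated squaring. Binary(9) = 1001. Walk through the bits of the exponent 9 left-to-right: at each bit after the leading one, square the running value, then multiply by 22 if the bit is 1 (always reducing mod 59):
  bit 1 = 1 (leading): start with 22.
  bit 2 = 0: square 22^2 = 484 ≡ 12 (mod 59).
  bit 3 = 0: square 12^2 = 144 ≡ 26 (mod 59).
  bit 4 = 1: square 26^2 = 676 ≡ 27; bit is 1, so multiply 27·22 = 594 ≡ 4 (mod 59).
Final value: 22^9 ≡ 4 (mod 59).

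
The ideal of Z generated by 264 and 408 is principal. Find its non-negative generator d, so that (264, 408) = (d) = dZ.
In the PID Z, (a, b) is generated by gcd(a, b). Compute gcd(408, 264) with the extended Euclidean algorithm, tracking rows (r, s, t) with s·408 + t·264 = r:
  row A: (408, 1, 0)   [1·408 + 0·264 = 408]
  row B: (264, 0, 1)   [0·408 + 1·264 = 264]
  408 = 1·264 + 144   → row C = row A − 1·row B = (144, 1, −1)   [check: 1·408 − 1·264 = 144]
  264 = 1·144 + 120   → row D = row B − 1·row C = (120, −1, 2)   [check: −1·408 + 2·264 = 120]
  144 = 1·120 + 24   → row E = row C − 1·row D = (24, 2, −3)   [check: 2·408 − 3·264 = 24]
  120 = 5·24 + 0   → remainder 0, stop. gcd = 24 (last nonzero row E).
So gcd(264, 408) = 24, with Bézout identity 2·408 − 3·264 = 24. Containment (⊇): the Bézout identity exhibits 24 as an element of (264, 408), giving (24) ⊆ (264, 408). Containment (⊆): since 24 | 264 and 24 | 408 (264 = 24·11, 408 = 24·17), every Z-linear combination of 264 and 408 is divisible by 24, so (264, 408) ⊆ (24). Therefore (264, 408) = (24), d = 24.

Final answer: (264, 408) = (24); d = 24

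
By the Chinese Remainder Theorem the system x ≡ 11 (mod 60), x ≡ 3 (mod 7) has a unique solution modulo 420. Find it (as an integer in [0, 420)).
The moduli 60, 7 are pairwise coprime, so by the CRT there is a unique solution mod 60·7 = 420.
Solve by successive substitution. Start with x ≡ 11 (mod 60).
  Combine with x ≡ 3 (mod 7): write x = 11 + 60·t and require 11 + 60·t ≡ 3 (mod 7), i.e. 60·t ≡ 3 − 11 ≡ 6 (mod 7). Since 60^(−1) ≡ 2 (mod 7) (60 ≡ 4 (mod 7)), t ≡ 2·6 ≡ 5 (mod 7). So x ≡ 11 + 60·5 = 311 (mod 420).
Unique solution in [0, 420): x = 311.

Final answer: x ≡ 311 (mod 420); the representative in [0, 420) is 311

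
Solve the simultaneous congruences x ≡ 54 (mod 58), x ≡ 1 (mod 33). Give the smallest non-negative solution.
x ≡ 1156 (mod 1914); the representative in [0, 1914) is 1156

The moduli 58, 33 are pairwise coprime, so by the CRT there is a unique solution mod 58·33 = 1914.
Solve by successive substitution. Start with x ≡ 54 (mod 58).
  Combine with x ≡ 1 (mod 33): write x = 54 + 58·t and require 54 + 58·t ≡ 1 (mod 33), i.e. 58·t ≡ 1 − 54 ≡ 13 (mod 33). Since 58^(−1) ≡ 4 (mod 33) (58 ≡ 25 (mod 33)), t ≡ 4·13 ≡ 19 (mod 33). So x ≡ 54 + 58·19 = 1156 (mod 1914).
Unique solution in [0, 1914): x = 1156.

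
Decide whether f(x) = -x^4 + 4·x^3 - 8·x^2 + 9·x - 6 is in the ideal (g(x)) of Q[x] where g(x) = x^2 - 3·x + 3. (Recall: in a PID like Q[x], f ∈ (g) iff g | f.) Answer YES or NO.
In Q[x] the ideal (g) consists of all multiples of g, so f ∈ (g) iff g | f, i.e. iff the remainder of f on division by g is 0. Divide f by g (g is monic, so eliminate the leading term of the running remainder at each step):
  leading term -x^4: subtract (-x^2)·g(x) = -x^4 + 3·x^3 - 3·x^2, leaving x^3 - 5·x^2 + 9·x - 6
  leading term x^3: subtract (x)·g(x) = x^3 - 3·x^2 + 3·x, leaving -2·x^2 + 6·x - 6
  leading term -2·x^2: subtract (-2)·g(x) = -2·x^2 + 6·x - 6, leaving 0
The remainder is 0, so f(x) = g(x) · h(x) with h(x) = -x^2 + x - 2. Hence g | f, i.e. f ∈ (g).

Final answer: YES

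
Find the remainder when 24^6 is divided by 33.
9

Use repeated squaring. Binary(6) = 110. Walk through the bits of the exponent 6 left-to-right: at each bit after the leading one, square the running value, then multiply by 24 if the bit is 1 (always reducing mod 33):
  bit 1 = 1 (leading): start with 24.
  bit 2 = 1: square 24^2 = 576 ≡ 15; bit is 1, so multiply 15·24 = 360 ≡ 30 (mod 33).
  bit 3 = 0: square 30^2 = 900 ≡ 9 (mod 33).
Final value: 24^6 ≡ 9 (mod 33).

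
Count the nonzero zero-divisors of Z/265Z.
Z/265Z has 56 nonzero zero-divisors

In Z/265Z each nonzero element is either a unit (gcd with 265 is 1) or a zero-divisor (gcd > 1). The number of units is φ(265): factorise 265 = 5 · 53, so φ(265) = (5 − 1) · (53 − 1) = 4 · 52 = 208. The nonzero elements number 265 − 1 = 264. Hence the nonzero zero-divisors number 264 − 208 = 56.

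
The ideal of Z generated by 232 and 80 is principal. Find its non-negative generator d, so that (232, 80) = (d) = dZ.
(232, 80) = (8); d = 8

In the PID Z, (a, b) is generated by gcd(a, b). Compute gcd(232, 80) with the extended Euclidean algorithm, tracking rows (r, s, t) with s·232 + t·80 = r:
  row A: (232, 1, 0)   [1·232 + 0·80 = 232]
  row B: (80, 0, 1)   [0·232 + 1·80 = 80]
  232 = 2·80 + 72   → row C = row A − 2·row B = (72, 1, −2)   [check: 1·232 − 2·80 = 72]
  80 = 1·72 + 8   → row D = row B − 1·row C = (8, −1, 3)   [check: −1·232 + 3·80 = 8]
  72 = 9·8 + 0   → remainder 0, stop. gcd = 8 (last nonzero row D).
So gcd(232, 80) = 8, with Bézout identity −1·232 + 3·80 = 8. Containment (⊇): the Bézout identity exhibits 8 as an element of (232, 80), giving (8) ⊆ (232, 80). Containment (⊆): since 8 | 232 and 8 | 80 (232 = 8·29, 80 = 8·10), every Z-linear combination of 232 and 80 is divisible by 8, so (232, 80) ⊆ (8). Therefore (232, 80) = (8), d = 8.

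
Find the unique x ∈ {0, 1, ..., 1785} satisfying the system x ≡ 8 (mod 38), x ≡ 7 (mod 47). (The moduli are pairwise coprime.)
The moduli 38, 47 are pairwise coprime, so by the CRT there is a unique solution mod 38·47 = 1786.
Solve by successive substitution. Start with x ≡ 8 (mod 38).
  Combine with x ≡ 7 (mod 47): write x = 8 + 38·t and require 8 + 38·t ≡ 7 (mod 47), i.e. 38·t ≡ 7 − 8 ≡ 46 (mod 47). Since 38^(−1) ≡ 26 (mod 47), t ≡ 26·46 ≡ 21 (mod 47). So x ≡ 8 + 38·21 = 806 (mod 1786).
Unique solution in [0, 1786): x = 806.

Final answer: x ≡ 806 (mod 1786); the representative in [0, 1786) is 806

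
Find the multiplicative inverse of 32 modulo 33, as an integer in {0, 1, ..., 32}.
32^(−1) ≡ 32 (mod 33)

Apply the extended Euclidean algorithm to (33, 32), tracking rows (r, s, t) with s·33 + t·32 = r. Each division r_prev = q·r_cur + r_new produces the new row as (previous row) − q·(current row):
  row A: (33, 1, 0)   [1·33 + 0·32 = 33]
  row B: (32, 0, 1)   [0·33 + 1·32 = 32]
  33 = 1·32 + 1   → row C = row A − 1·row B = (1, 1, −1)   [check: 1·33 − 1·32 = 1]
  32 = 32·1 + 0   → remainder 0, stop. gcd = 1 (last nonzero row C).
The gcd is 1, so 32 is invertible mod 33. The last nonzero row gives 1·33 − 1·32 = 1, so t = −1. So 32^(−1) ≡ −1 ≡ 32 (mod 33). Verify: 32 · 32 = 1024 ≡ 1 (mod 33). ✓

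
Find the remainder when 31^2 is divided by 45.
16

Use repeated squaring. Binary(2) = 10. Walk through the bits of the exponent 2 left-to-right: at each bit after the leading one, square the running value, then multiply by 31 if the bit is 1 (always reducing mod 45):
  bit 1 = 1 (leading): start with 31.
  bit 2 = 0: square 31^2 = 961 ≡ 16 (mod 45).
Final value: 31^2 ≡ 16 (mod 45).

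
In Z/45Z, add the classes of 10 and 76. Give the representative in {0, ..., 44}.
Reduce the summands first: 76 ≡ 31 (mod 45), so 10 + 76 ≡ 10 + 31 (mod 45). 10 + 31 = 41; 41 = 0·45 + 41, so (10 + 76) mod 45 = 41.

Final answer: 41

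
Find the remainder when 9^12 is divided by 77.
15

Use repeated squaring. Binary(12) = 1100. Walk through the bits of the exponent 12 left-to-right: at each bit after the leading one, square the running value, then multiply by 9 if the bit is 1 (always reducing mod 77):
  bit 1 = 1 (leading): start with 9.
  bit 2 = 1: square 9^2 = 81 ≡ 4; bit is 1, so multiply 4·9 = 36 (mod 77).
  bit 3 = 0: square 36^2 = 1296 ≡ 64 (mod 77).
  bit 4 = 0: square 64^2 = 4096 ≡ 15 (mod 77).
Final value: 9^12 ≡ 15 (mod 77).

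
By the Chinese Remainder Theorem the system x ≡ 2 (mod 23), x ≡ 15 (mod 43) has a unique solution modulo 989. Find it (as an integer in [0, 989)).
x ≡ 531 (mod 989); the representative in [0, 989) is 531

The moduli 23, 43 are pairwise coprime, so by the CRT there is a unique solution mod 23·43 = 989.
Solve by successive substitution. Start with x ≡ 2 (mod 23).
  Combine with x ≡ 15 (mod 43): write x = 2 + 23·t and require 2 + 23·t ≡ 15 (mod 43), i.e. 23·t ≡ 15 − 2 ≡ 13 (mod 43). Since 23^(−1) ≡ 15 (mod 43), t ≡ 15·13 ≡ 23 (mod 43). So x ≡ 2 + 23·23 = 531 (mod 989).
Unique solution in [0, 989): x = 531.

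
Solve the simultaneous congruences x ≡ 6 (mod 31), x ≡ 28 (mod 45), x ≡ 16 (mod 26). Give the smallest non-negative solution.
The moduli 31, 45, 26 are pairwise coprime, so by the CRT there is a unique solution mod 31·45·26 = 36270.
Solve by successive substitution. Start with x ≡ 6 (mod 31).
  Combine with x ≡ 28 (mod 45): write x = 6 + 31·t and require 6 + 31·t ≡ 28 (mod 45), i.e. 31·t ≡ 28 − 6 ≡ 22 (mod 45). Since 31^(−1) ≡ 16 (mod 45), t ≡ 16·22 ≡ 37 (mod 45). So x ≡ 6 + 31·37 = 1153 (mod 1395).
  Combine with x ≡ 16 (mod 26): write x = 1153 + 1395·t and require 1153 + 1395·t ≡ 16 (mod 26), i.e. 1395·t ≡ 16 − 1153 ≡ 7 (mod 26). Since 1395^(−1) ≡ 23 (mod 26) (1395 ≡ 17 (mod 26)), t ≡ 23·7 ≡ 5 (mod 26). So x ≡ 1153 + 1395·5 = 8128 (mod 36270).
Unique solution in [0, 36270): x = 8128.

Final answer: x ≡ 8128 (mod 36270); the representative in [0, 36270) is 8128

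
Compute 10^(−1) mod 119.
10^(−1) ≡ 12 (mod 119)

Apply the extended Euclidean algorithm to (119, 10), tracking rows (r, s, t) with s·119 + t·10 = r. Each division r_prev = q·r_cur + r_new produces the new row as (previous row) − q·(current row):
  row A: (119, 1, 0)   [1·119 + 0·10 = 119]
  row B: (10, 0, 1)   [0·119 + 1·10 = 10]
  119 = 11·10 + 9   → row C = row A − 11·row B = (9, 1, −11)   [check: 1·119 − 11·10 = 9]
  10 = 1·9 + 1   → row D = row B − 1·row C = (1, −1, 12)   [check: −1·119 + 12·10 = 1]
  9 = 9·1 + 0   → remainder 0, stop. gcd = 1 (last nonzero row D).
The gcd is 1, so 10 is invertible mod 119. The last nonzero row gives −1·119 + 12·10 = 1, so t = 12. So 10^(−1) ≡ 12 (mod 119). Verify: 10 · 12 = 120 ≡ 1 (mod 119). ✓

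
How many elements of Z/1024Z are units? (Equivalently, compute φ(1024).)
An element a ∈ Z/1024Z is a unit iff gcd(a, 1024) = 1, so the number of units is φ(1024). φ is multiplicative, with φ(p^e) = p^e − p^(e−1). Factorise 1024 = 2^10. Then
  φ(1024) = (2^10 − 2^9) = 512 = 512.

Final answer: Z/1024Z has φ(1024) = 512 units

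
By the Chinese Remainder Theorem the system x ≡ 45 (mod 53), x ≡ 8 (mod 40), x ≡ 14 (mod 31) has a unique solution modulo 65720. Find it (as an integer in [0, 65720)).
The moduli 53, 40, 31 are pairwise coprime, so by the CRT there is a unique solution mod 53·40·31 = 65720.
Solve by successive substitution. Start with x ≡ 45 (mod 53).
  Combine with x ≡ 8 (mod 40): write x = 45 + 53·t and require 45 + 53·t ≡ 8 (mod 40), i.e. 53·t ≡ 8 − 45 ≡ 3 (mod 40). Since 53^(−1) ≡ 37 (mod 40) (53 ≡ 13 (mod 40)), t ≡ 37·3 ≡ 31 (mod 40). So x ≡ 45 + 53·31 = 1688 (mod 2120).
  Combine with x ≡ 14 (mod 31): write x = 1688 + 2120·t and require 1688 + 2120·t ≡ 14 (mod 31), i.e. 2120·t ≡ 14 − 1688 ≡ 0 (mod 31). Since 2120^(−1) ≡ 13 (mod 31) (2120 ≡ 12 (mod 31)), t ≡ 13·0 ≡ 0 (mod 31). So x ≡ 1688 + 2120·0 = 1688 (mod 65720).
Unique solution in [0, 65720): x = 1688.

Final answer: x ≡ 1688 (mod 65720); the representative in [0, 65720) is 1688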